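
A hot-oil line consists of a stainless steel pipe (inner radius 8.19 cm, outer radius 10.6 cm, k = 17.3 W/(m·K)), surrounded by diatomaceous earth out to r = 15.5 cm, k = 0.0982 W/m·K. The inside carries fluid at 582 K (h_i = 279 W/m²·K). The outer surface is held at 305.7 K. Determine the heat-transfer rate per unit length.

Series thermal resistances, inner to outer:
  R'_conv,in = 1/(2πr h) = 1/(2π·0.0819·279) = 0.006965 m·K/W
  R'_stainless steel = ln(0.106/0.0819)/(2πk) = 0.2579/(2π·17.3) = 0.002373 m·K/W
  R'_diatomaceous earth = ln(0.155/0.106)/(2πk) = 0.3800/(2π·0.0982) = 0.6159 m·K/W
ΣR = 0.006965 + 0.002373 + 0.6159 = 0.6252 m·K/W
Q' = ΔT/ΣR = (582 K − 305.7 K)/0.6252 = 442 W/m

Q' = 442 W/m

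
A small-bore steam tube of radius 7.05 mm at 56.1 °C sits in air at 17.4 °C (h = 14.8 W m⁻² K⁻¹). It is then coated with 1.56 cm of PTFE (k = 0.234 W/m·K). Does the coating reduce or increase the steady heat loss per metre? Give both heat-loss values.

increases: 25.4 → 30.5 W/m

Critical radius for a cylinder: r_cr = k/h = 0.0158 m = 1.58 cm.
Outer radius after coating: r₂ = 0.00705 + 0.0156 = 0.02265 m.
r₁ < r_cr < r₂: heat loss rises to a maximum at r_cr then falls. Whether the coating helps depends on whether Q(r₂) has dropped back below Q(r₁).
Bare: R = 1/(2πr₁h) = 1.525 m·K/W; Q = 38.7/1.525 = 25.4 W/m.
Coated: R = R_cond + R_conv = 1.269 m·K/W; Q = 38.7/1.269 = 30.5 W/m.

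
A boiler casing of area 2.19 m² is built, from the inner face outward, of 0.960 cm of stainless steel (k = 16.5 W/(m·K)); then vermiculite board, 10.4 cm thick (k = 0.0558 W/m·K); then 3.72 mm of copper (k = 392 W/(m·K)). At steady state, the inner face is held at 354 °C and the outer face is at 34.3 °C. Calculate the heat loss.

Q = 376 W

Resistance network (inner→outer):
  R_stainless steel = L/(kA) = 0.00960/(16.5·2.19) = 2.657×10^-4 K/W
  R_vermiculite board = L/(kA) = 0.104/(0.0558·2.19) = 0.8510 K/W
  R_copper = L/(kA) = 0.00372/(392·2.19) = 4.333×10^-6 K/W
ΣR = 2.657×10^-4 + 0.8510 + 4.333×10^-6 = 0.8513 K/W
Q = ΔT/ΣR = (354 °C − 34.3 °C)/0.8513 = 376 W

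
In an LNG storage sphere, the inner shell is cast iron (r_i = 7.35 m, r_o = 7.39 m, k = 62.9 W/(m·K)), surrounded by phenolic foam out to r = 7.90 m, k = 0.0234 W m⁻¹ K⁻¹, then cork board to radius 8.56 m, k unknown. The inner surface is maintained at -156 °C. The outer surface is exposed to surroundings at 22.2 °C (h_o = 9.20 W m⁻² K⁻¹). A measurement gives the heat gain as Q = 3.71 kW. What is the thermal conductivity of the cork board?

k = 0.0427 W/m·K

ΣR = ΔT/Q = |-156 − 22.2|/3710 = 0.04803 K/W
Known resistances:
  R_cast iron = (1/7.35 − 1/7.39)/(4πk) = 7.364×10^-4/(4π·62.9) = 9.317×10^-7 K/W
  R_phenolic foam = (1/7.39 − 1/7.90)/(4πk) = 0.008736/(4π·0.0234) = 0.02971 K/W
  R_conv,out = 1/(4πr²h) = 1/(4π·8.56²·9.20) = 1.180×10^-4 K/W
R_cork board = ΣR − ΣR_known = 0.04803 − 0.02983 = 0.01820 K/W
(1/r₁−1/r₂)/(4πk) = 0.01820 ⇒ k = 0.009760/(4π·0.01820) = 0.0427 W/m·K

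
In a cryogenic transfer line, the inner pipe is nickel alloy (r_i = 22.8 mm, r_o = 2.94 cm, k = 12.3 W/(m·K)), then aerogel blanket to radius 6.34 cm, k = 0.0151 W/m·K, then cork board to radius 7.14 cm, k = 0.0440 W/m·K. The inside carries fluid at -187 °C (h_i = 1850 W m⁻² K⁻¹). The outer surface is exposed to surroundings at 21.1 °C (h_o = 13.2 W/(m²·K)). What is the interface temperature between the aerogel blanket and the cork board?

Treat each layer as a resistance in series:
  R'_conv,in = 1/(2πr h) = 1/(2π·0.0228·1850) = 0.003773 m·K/W
  R'_nickel alloy = ln(0.0294/0.0228)/(2πk) = 0.2542/(2π·12.3) = 0.003290 m·K/W
  R'_aerogel blanket = ln(0.0634/0.0294)/(2πk) = 0.7685/(2π·0.0151) = 8.100 m·K/W
  R'_cork board = ln(0.0714/0.0634)/(2πk) = 0.1188/(2π·0.0440) = 0.4298 m·K/W
  R'_conv,out = 1/(2πr h) = 1/(2π·0.0714·13.2) = 0.1689 m·K/W
ΣR = 0.003773 + 0.003290 + 8.100 + 0.4298 + 0.1689 = 8.706 m·K/W
Q' = ΔT/ΣR = (-187 °C − 21.1 °C)/8.706 = -23.90 W/m
From the inner boundary to the aerogel blanket/cork board interface, ΣR_partial = 8.107 m·K/W.
T_interface = T_in − Q'·ΣR_partial = -187 °C − (-23.90)(8.107) = 6.8 °C

T = 6.8 °C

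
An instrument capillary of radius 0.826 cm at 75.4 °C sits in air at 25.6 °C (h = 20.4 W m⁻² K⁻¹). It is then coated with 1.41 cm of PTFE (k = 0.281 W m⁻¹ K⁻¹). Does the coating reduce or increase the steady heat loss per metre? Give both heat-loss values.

increases: 52.7 → 54.5 W/m

Critical radius for a cylinder: r_cr = k/h = 0.0138 m = 1.38 cm.
Outer radius after coating: r₂ = 0.00826 + 0.0141 = 0.02236 m.
r₁ < r_cr < r₂: heat loss rises to a maximum at r_cr then falls. Whether the coating helps depends on whether Q(r₂) has dropped back below Q(r₁).
Bare: R = 1/(2πr₁h) = 0.9445 m·K/W; Q = 49.8/0.9445 = 52.7 W/m.
Coated: R = R_cond + R_conv = 0.9130 m·K/W; Q = 49.8/0.9130 = 54.5 W/m.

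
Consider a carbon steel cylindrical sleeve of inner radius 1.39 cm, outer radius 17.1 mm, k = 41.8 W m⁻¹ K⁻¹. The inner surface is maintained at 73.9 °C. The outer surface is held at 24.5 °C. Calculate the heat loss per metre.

Q' = 2πk·ΔT/ln(r₂/r₁) = 2π × 41.8 × 49.4 / ln(0.0171/0.0139) = 62600 W/m

Q' = 62.6 kW/m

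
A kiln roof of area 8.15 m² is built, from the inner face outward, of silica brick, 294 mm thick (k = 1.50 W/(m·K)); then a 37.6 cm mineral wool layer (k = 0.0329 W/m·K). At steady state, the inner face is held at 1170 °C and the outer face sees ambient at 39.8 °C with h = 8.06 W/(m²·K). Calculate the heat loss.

Treat each layer as a resistance in series:
  R_silica brick = L/(kA) = 0.294/(1.50·8.15) = 0.02405 K/W
  R_mineral wool = L/(kA) = 0.376/(0.0329·8.15) = 1.402 K/W
  R_conv,out = 1/(hA) = 1/(8.06·8.15) = 0.01522 K/W
ΣR = 0.02405 + 1.402 + 0.01522 = 1.441 K/W
Q = ΔT/ΣR = (1170 °C − 39.8 °C)/1.441 = 784 W

Q = 784 W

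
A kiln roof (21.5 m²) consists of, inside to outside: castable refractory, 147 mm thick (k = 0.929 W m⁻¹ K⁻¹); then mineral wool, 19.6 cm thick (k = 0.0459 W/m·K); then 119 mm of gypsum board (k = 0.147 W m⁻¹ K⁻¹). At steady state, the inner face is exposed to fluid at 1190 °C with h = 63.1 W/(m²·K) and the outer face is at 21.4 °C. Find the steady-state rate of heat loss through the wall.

Q = 4780 W

Resistance network (inner→outer):
  R_conv,in = 1/(hA) = 1/(63.1·21.5) = 7.371×10^-4 K/W
  R_castable refractory = L/(kA) = 0.147/(0.929·21.5) = 0.007360 K/W
  R_mineral wool = L/(kA) = 0.196/(0.0459·21.5) = 0.1986 K/W
  R_gypsum board = L/(kA) = 0.119/(0.147·21.5) = 0.03765 K/W
ΣR = 7.371×10^-4 + 0.007360 + 0.1986 + 0.03765 = 0.2443 K/W
Q = ΔT/ΣR = (1190 °C − 21.4 °C)/0.2443 = 4780 W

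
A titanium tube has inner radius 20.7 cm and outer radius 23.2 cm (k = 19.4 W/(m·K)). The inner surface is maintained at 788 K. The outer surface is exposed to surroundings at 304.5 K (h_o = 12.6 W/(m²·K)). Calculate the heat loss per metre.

Resistance network (inner→outer):
  R'_titanium = ln(0.232/0.207)/(2πk) = 0.1140/(2π·19.4) = 9.354×10^-4 m·K/W
  R'_conv,out = 1/(2πr h) = 1/(2π·0.232·12.6) = 0.05445 m·K/W
ΣR = 9.354×10^-4 + 0.05445 = 0.05539 m·K/W
Q' = ΔT/ΣR = (788 K − 304.5 K)/0.05539 = 8730 W/m

Q' = 8.73 kW/m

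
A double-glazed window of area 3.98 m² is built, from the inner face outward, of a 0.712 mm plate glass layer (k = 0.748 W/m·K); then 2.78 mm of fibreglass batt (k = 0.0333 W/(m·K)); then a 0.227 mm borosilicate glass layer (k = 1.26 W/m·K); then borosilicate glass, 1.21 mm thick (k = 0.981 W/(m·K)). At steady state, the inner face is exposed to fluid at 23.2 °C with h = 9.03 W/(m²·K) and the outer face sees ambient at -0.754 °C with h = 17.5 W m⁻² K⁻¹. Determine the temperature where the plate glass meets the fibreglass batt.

Series thermal resistances, inner to outer:
  R_conv,in = 1/(hA) = 1/(9.03·3.98) = 0.02782 K/W
  R_plate glass = L/(kA) = 7.12×10^-4/(0.748·3.98) = 2.392×10^-4 K/W
  R_fibreglass batt = L/(kA) = 0.00278/(0.0333·3.98) = 0.02098 K/W
  R_borosilicate glass = L/(kA) = 2.27×10^-4/(1.26·3.98) = 4.527×10^-5 K/W
  R_borosilicate glass = L/(kA) = 0.00121/(0.981·3.98) = 3.099×10^-4 K/W
  R_conv,out = 1/(hA) = 1/(17.5·3.98) = 0.01436 K/W
ΣR = 0.02782 + 2.392×10^-4 + 0.02098 + 4.527×10^-5 + 3.099×10^-4 + 0.01436 = 0.06375 K/W
Q = ΔT/ΣR = (23.2 °C − -0.754 °C)/0.06375 = 375.7 W
From the inner boundary to the plate glass/fibreglass batt interface, ΣR_partial = 0.02806 K/W.
T_interface = T_in − Q·ΣR_partial = 23.2 °C − (375.7)(0.02806) = 12.7 °C

T = 12.7 °C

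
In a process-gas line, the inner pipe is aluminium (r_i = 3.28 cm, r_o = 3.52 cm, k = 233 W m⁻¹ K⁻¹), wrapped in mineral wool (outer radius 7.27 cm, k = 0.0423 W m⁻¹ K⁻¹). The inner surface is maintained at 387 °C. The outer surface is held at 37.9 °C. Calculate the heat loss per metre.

Q' = 128 W/m

Resistance network (inner→outer):
  R'_aluminium = ln(0.0352/0.0328)/(2πk) = 0.07062/(2π·233) = 4.824×10^-5 m·K/W
  R'_mineral wool = ln(0.0727/0.0352)/(2πk) = 0.7253/(2π·0.0423) = 2.729 m·K/W
ΣR = 4.824×10^-5 + 2.729 = 2.729 m·K/W
Q' = ΔT/ΣR = (387 °C − 37.9 °C)/2.729 = 128 W/m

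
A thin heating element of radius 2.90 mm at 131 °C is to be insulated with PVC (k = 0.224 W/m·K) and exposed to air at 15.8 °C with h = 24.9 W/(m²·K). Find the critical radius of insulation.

r_cr = 0.900 cm

For a cylinder, r_cr = k_ins/h = 0.224/24.9 = 0.00900 m = 0.900 cm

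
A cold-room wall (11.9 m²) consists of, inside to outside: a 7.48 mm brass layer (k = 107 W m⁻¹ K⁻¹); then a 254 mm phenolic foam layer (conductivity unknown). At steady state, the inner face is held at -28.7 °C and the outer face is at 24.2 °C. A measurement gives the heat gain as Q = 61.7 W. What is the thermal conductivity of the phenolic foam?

ΣR = ΔT/Q = |-28.7 − 24.2|/61.7 = 0.8574 K/W
Known resistances:
  R_brass = L/(kA) = 0.00748/(107·11.9) = 5.874×10^-6 K/W
R_phenolic foam = ΣR − ΣR_known = 0.8574 − 5.874×10^-6 = 0.8574 K/W
L/(kA) = 0.8574 ⇒ k = 0.254/(0.8574·11.9) = 0.0249 W/m·K

k = 0.0249 W/m·K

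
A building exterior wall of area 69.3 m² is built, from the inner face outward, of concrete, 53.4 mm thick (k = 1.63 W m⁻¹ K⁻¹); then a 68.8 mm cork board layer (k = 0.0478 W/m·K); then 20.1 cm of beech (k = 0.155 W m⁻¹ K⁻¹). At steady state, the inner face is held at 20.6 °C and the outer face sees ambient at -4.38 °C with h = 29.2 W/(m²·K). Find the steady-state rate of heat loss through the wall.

Resistance network (inner→outer):
  R_concrete = L/(kA) = 0.0534/(1.63·69.3) = 4.727×10^-4 K/W
  R_cork board = L/(kA) = 0.0688/(0.0478·69.3) = 0.02077 K/W
  R_beech = L/(kA) = 0.201/(0.155·69.3) = 0.01871 K/W
  R_conv,out = 1/(hA) = 1/(29.2·69.3) = 4.942×10^-4 K/W
ΣR = 4.727×10^-4 + 0.02077 + 0.01871 + 4.942×10^-4 = 0.04045 K/W
Q = ΔT/ΣR = (20.6 °C − -4.38 °C)/0.04045 = 618 W

Q = 618 W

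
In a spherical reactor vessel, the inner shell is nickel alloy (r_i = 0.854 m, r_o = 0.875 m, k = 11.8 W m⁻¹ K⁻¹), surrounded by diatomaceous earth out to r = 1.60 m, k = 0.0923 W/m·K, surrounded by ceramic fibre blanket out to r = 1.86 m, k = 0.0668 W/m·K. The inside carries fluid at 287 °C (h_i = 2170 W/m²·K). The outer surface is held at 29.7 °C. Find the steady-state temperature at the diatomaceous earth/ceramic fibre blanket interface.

T = 78.3 °C

Series thermal resistances, inner to outer:
  R_conv,in = 1/(4πr²h) = 1/(4π·0.854²·2170) = 5.028×10^-5 K/W
  R_nickel alloy = (1/0.854 − 1/0.875)/(4πk) = 0.02810/(4π·11.8) = 1.895×10^-4 K/W
  R_diatomaceous earth = (1/0.875 − 1/1.60)/(4πk) = 0.5179/(4π·0.0923) = 0.4465 K/W
  R_ceramic fibre blanket = (1/1.60 − 1/1.86)/(4πk) = 0.08737/(4π·0.0668) = 0.1041 K/W
ΣR = 5.028×10^-5 + 1.895×10^-4 + 0.4465 + 0.1041 = 0.5508 K/W
Q = ΔT/ΣR = (287 °C − 29.7 °C)/0.5508 = 467.1 W
From the inner boundary to the diatomaceous earth/ceramic fibre blanket interface, ΣR_partial = 0.4467 K/W.
T_interface = T_in − Q·ΣR_partial = 287 °C − (467.1)(0.4467) = 78.3 °C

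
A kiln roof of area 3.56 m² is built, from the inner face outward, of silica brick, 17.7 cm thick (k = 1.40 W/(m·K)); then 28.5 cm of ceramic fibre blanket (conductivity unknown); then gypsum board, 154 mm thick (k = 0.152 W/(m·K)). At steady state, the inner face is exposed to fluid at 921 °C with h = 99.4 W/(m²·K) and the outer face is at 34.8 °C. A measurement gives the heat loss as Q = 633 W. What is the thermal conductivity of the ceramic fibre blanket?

k = 0.0743 W/m·K

ΣR = ΔT/Q = |921 − 34.8|/633 = 1.400 K/W
Known resistances:
  R_conv,in = 1/(hA) = 1/(99.4·3.56) = 0.002826 K/W
  R_silica brick = L/(kA) = 0.177/(1.40·3.56) = 0.03551 K/W
  R_gypsum board = L/(kA) = 0.154/(0.152·3.56) = 0.2846 K/W
R_ceramic fibre blanket = ΣR − ΣR_known = 1.400 − 0.3229 = 1.077 K/W
L/(kA) = 1.077 ⇒ k = 0.285/(1.077·3.56) = 0.0743 W/m·K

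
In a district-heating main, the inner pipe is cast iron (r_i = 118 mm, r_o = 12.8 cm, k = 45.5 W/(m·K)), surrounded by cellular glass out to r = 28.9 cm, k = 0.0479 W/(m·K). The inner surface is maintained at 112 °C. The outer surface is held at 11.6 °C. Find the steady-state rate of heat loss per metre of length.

Treat each layer as a resistance in series:
  R'_cast iron = ln(0.128/0.118)/(2πk) = 0.08135/(2π·45.5) = 2.845×10^-4 m·K/W
  R'_cellular glass = ln(0.289/0.128)/(2πk) = 0.8144/(2π·0.0479) = 2.706 m·K/W
ΣR = 2.845×10^-4 + 2.706 = 2.706 m·K/W
Q' = ΔT/ΣR = (112 °C − 11.6 °C)/2.706 = 37.1 W/m

Q' = 37.1 W/m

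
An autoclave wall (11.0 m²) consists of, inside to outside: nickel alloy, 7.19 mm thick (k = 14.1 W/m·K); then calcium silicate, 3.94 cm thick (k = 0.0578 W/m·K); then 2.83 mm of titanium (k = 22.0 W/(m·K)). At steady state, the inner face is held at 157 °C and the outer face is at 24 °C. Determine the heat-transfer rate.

Q = 2.14 kW

Treat each layer as a resistance in series:
  R_nickel alloy = L/(kA) = 0.00719/(14.1·11.0) = 4.636×10^-5 K/W
  R_calcium silicate = L/(kA) = 0.0394/(0.0578·11.0) = 0.06197 K/W
  R_titanium = L/(kA) = 0.00283/(22.0·11.0) = 1.169×10^-5 K/W
ΣR = 4.636×10^-5 + 0.06197 + 1.169×10^-5 = 0.06203 K/W
Q = ΔT/ΣR = (157 °C − 24 °C)/0.06203 = 2140 W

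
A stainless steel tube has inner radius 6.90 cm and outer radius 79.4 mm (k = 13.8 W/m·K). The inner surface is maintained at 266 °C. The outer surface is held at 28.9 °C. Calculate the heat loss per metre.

Q' = 1.46×10^5 W/m

Q' = 2πk·ΔT/ln(r₂/r₁) = 2π × 13.8 × 237.1 / ln(0.0794/0.0690) = 1.46×10^5 W/m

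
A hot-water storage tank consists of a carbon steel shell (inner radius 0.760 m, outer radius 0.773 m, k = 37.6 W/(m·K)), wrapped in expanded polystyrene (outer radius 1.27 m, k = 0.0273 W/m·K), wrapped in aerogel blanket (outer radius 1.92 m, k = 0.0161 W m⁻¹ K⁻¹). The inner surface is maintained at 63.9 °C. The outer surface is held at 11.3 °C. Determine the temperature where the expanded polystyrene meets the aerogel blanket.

Resistance network (inner→outer):
  R_carbon steel = (1/0.760 − 1/0.773)/(4πk) = 0.02213/(4π·37.6) = 4.683×10^-5 K/W
  R_expanded polystyrene = (1/0.773 − 1/1.27)/(4πk) = 0.5063/(4π·0.0273) = 1.476 K/W
  R_aerogel blanket = (1/1.27 − 1/1.92)/(4πk) = 0.2666/(4π·0.0161) = 1.318 K/W
ΣR = 4.683×10^-5 + 1.476 + 1.318 = 2.794 K/W
Q = ΔT/ΣR = (63.9 °C − 11.3 °C)/2.794 = 18.83 W
From the inner boundary to the expanded polystyrene/aerogel blanket interface, ΣR_partial = 1.476 K/W.
T_interface = T_in − Q·ΣR_partial = 63.9 °C − (18.83)(1.476) = 36.1 °C

T = 36.1 °C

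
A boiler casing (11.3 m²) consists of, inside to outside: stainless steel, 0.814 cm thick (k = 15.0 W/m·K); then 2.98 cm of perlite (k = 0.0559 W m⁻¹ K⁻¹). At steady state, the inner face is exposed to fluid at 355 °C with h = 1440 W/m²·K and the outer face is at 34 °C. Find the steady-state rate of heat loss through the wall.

Q = 6790 W

Treat each layer as a resistance in series:
  R_conv,in = 1/(hA) = 1/(1440·11.3) = 6.146×10^-5 K/W
  R_stainless steel = L/(kA) = 0.00814/(15.0·11.3) = 4.802×10^-5 K/W
  R_perlite = L/(kA) = 0.0298/(0.0559·11.3) = 0.04718 K/W
ΣR = 6.146×10^-5 + 4.802×10^-5 + 0.04718 = 0.04729 K/W
Q = ΔT/ΣR = (355 °C − 34 °C)/0.04729 = 6790 W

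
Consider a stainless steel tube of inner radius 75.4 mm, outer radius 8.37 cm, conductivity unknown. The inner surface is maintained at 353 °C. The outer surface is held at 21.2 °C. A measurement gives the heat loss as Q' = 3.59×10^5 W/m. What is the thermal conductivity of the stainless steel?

ΣR = ΔT/Q' = |353 − 21.2|/3.59×10^5 = 9.242×10^-4 m·K/W
ln(r₂/r₁)/(2πk) = 9.242×10^-4 ⇒ k = 0.1044/(2π·9.242×10^-4) = 18.0 W/m·K

k = 18.0 W/m·K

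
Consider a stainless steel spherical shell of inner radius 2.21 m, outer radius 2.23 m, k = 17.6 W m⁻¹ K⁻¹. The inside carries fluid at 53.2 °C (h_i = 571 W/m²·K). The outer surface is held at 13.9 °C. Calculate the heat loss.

Series thermal resistances, inner to outer:
  R_conv,in = 1/(4πr²h) = 1/(4π·2.21²·571) = 2.853×10^-5 K/W
  R_stainless steel = (1/2.21 − 1/2.23)/(4πk) = 0.004058/(4π·17.6) = 1.835×10^-5 K/W
ΣR = 2.853×10^-5 + 1.835×10^-5 = 4.688×10^-5 K/W
Q = ΔT/ΣR = (53.2 °C − 13.9 °C)/4.688×10^-5 = 8.38×10^5 W

Q = 838 kW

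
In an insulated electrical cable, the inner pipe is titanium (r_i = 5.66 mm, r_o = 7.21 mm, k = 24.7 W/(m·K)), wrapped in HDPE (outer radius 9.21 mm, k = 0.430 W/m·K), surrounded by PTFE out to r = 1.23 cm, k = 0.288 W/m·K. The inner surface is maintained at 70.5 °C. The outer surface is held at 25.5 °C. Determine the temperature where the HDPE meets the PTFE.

Treat each layer as a resistance in series:
  R'_titanium = ln(0.00721/0.00566)/(2πk) = 0.2420/(2π·24.7) = 0.001560 m·K/W
  R'_HDPE = ln(0.00921/0.00721)/(2πk) = 0.2448/(2π·0.430) = 0.09062 m·K/W
  R'_PTFE = ln(0.0123/0.00921)/(2πk) = 0.2893/(2π·0.288) = 0.1599 m·K/W
ΣR = 0.001560 + 0.09062 + 0.1599 = 0.2521 m·K/W
Q' = ΔT/ΣR = (70.5 °C − 25.5 °C)/0.2521 = 178.5 W/m
From the inner boundary to the HDPE/PTFE interface, ΣR_partial = 0.09218 m·K/W.
T_interface = T_in − Q'·ΣR_partial = 70.5 °C − (178.5)(0.09218) = 54.0 °C

T = 54.0 °C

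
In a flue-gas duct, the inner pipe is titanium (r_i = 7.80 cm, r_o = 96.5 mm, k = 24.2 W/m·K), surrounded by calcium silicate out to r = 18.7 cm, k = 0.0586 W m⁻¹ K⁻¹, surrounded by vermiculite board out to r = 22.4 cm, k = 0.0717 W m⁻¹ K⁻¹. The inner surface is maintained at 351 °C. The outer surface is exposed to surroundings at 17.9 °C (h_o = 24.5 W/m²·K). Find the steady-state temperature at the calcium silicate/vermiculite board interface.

T = 82.2 °C

Series thermal resistances, inner to outer:
  R'_titanium = ln(0.0965/0.0780)/(2πk) = 0.2128/(2π·24.2) = 0.001400 m·K/W
  R'_calcium silicate = ln(0.187/0.0965)/(2πk) = 0.6616/(2π·0.0586) = 1.797 m·K/W
  R'_vermiculite board = ln(0.224/0.187)/(2πk) = 0.1805/(2π·0.0717) = 0.4007 m·K/W
  R'_conv,out = 1/(2πr h) = 1/(2π·0.224·24.5) = 0.02900 m·K/W
ΣR = 0.001400 + 1.797 + 0.4007 + 0.02900 = 2.228 m·K/W
Q' = ΔT/ΣR = (351 °C − 17.9 °C)/2.228 = 149.5 W/m
From the inner boundary to the calcium silicate/vermiculite board interface, ΣR_partial = 1.798 m·K/W.
T_interface = T_in − Q'·ΣR_partial = 351 °C − (149.5)(1.798) = 82.2 °C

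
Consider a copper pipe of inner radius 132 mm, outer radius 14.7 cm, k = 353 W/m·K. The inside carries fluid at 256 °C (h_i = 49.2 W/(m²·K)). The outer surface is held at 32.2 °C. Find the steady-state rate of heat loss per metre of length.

Q' = 9.11 kW/m

Resistance network (inner→outer):
  R'_conv,in = 1/(2πr h) = 1/(2π·0.132·49.2) = 0.02451 m·K/W
  R'_copper = ln(0.147/0.132)/(2πk) = 0.1076/(2π·353) = 4.853×10^-5 m·K/W
ΣR = 0.02451 + 4.853×10^-5 = 0.02456 m·K/W
Q' = ΔT/ΣR = (256 °C − 32.2 °C)/0.02456 = 9110 W/m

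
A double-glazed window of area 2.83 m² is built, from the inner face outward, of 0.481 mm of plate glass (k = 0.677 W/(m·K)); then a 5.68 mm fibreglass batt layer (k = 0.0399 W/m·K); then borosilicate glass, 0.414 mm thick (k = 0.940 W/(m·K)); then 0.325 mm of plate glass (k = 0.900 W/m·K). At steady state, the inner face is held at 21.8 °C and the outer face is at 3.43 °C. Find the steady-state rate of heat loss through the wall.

Series thermal resistances, inner to outer:
  R_plate glass = L/(kA) = 4.81×10^-4/(0.677·2.83) = 2.511×10^-4 K/W
  R_fibreglass batt = L/(kA) = 0.00568/(0.0399·2.83) = 0.05030 K/W
  R_borosilicate glass = L/(kA) = 4.14×10^-4/(0.940·2.83) = 1.556×10^-4 K/W
  R_plate glass = L/(kA) = 3.25×10^-4/(0.900·2.83) = 1.276×10^-4 K/W
ΣR = 2.511×10^-4 + 0.05030 + 1.556×10^-4 + 1.276×10^-4 = 0.05083 K/W
Q = ΔT/ΣR = (21.8 °C − 3.43 °C)/0.05083 = 361 W

Q = 361 W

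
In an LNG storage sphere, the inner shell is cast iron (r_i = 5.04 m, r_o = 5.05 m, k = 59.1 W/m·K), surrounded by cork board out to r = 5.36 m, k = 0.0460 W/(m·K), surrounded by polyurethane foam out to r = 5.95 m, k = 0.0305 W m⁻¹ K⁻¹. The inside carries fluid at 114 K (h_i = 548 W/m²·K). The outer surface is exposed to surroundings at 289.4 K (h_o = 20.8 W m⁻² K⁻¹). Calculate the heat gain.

Q = 2.57 kW

Resistance network (inner→outer):
  R_conv,in = 1/(4πr²h) = 1/(4π·5.04²·548) = 5.717×10^-6 K/W
  R_cast iron = (1/5.04 − 1/5.05)/(4πk) = 3.929×10^-4/(4π·59.1) = 5.290×10^-7 K/W
  R_cork board = (1/5.05 − 1/5.36)/(4πk) = 0.01145/(4π·0.0460) = 0.01981 K/W
  R_polyurethane foam = (1/5.36 − 1/5.95)/(4πk) = 0.01850/(4π·0.0305) = 0.04827 K/W
  R_conv,out = 1/(4πr²h) = 1/(4π·5.95²·20.8) = 1.081×10^-4 K/W
ΣR = 5.717×10^-6 + 5.290×10^-7 + 0.01981 + 0.04827 + 1.081×10^-4 = 0.06819 K/W
Q = ΔT/ΣR = (114 K − 289.4 K)/0.06819 = -2570 W
(Negative Q ⇒ heat flows inward; heat gain = 2570 W.)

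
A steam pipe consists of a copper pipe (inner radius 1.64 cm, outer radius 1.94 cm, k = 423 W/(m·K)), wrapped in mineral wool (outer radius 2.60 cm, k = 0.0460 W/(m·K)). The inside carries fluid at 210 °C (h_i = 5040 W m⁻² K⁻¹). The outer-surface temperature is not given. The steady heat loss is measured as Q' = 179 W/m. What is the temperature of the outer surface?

Sum the resistances:
  R'_conv,in = 1/(2πr h) = 1/(2π·0.0164·5040) = 0.001926 m·K/W
  R'_copper = ln(0.0194/0.0164)/(2πk) = 0.1680/(2π·423) = 6.321×10^-5 m·K/W
  R'_mineral wool = ln(0.0260/0.0194)/(2πk) = 0.2928/(2π·0.0460) = 1.013 m·K/W
ΣR = 1.015 m·K/W
ΔT = Q'·ΣR = 179 × 1.015 = 181.7 K
Heat flows outward, so T_out = T_in − ΔT = 210 − 181.7 = 28.3 °C

T_out = 28.3 °C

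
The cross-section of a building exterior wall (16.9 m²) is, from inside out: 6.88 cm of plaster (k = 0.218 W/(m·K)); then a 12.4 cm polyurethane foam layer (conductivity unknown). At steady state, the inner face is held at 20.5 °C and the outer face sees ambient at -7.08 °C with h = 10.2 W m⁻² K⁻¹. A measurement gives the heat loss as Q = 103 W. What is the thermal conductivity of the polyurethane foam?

k = 0.0302 W/m·K

ΣR = ΔT/Q = |20.5 − -7.08|/103 = 0.2678 K/W
Known resistances:
  R_plaster = L/(kA) = 0.0688/(0.218·16.9) = 0.01867 K/W
  R_conv,out = 1/(hA) = 1/(10.2·16.9) = 0.005801 K/W
R_polyurethane foam = ΣR − ΣR_known = 0.2678 − 0.02447 = 0.2433 K/W
L/(kA) = 0.2433 ⇒ k = 0.124/(0.2433·16.9) = 0.0302 W/m·K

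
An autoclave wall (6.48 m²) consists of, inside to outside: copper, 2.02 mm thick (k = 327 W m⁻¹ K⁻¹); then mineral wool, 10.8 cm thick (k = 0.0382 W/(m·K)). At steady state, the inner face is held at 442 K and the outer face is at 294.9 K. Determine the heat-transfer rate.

Q = 337 W

Resistance network (inner→outer):
  R_copper = L/(kA) = 0.00202/(327·6.48) = 9.533×10^-7 K/W
  R_mineral wool = L/(kA) = 0.108/(0.0382·6.48) = 0.4363 K/W
ΣR = 9.533×10^-7 + 0.4363 = 0.4363 K/W
Q = ΔT/ΣR = (442 K − 294.9 K)/0.4363 = 337 W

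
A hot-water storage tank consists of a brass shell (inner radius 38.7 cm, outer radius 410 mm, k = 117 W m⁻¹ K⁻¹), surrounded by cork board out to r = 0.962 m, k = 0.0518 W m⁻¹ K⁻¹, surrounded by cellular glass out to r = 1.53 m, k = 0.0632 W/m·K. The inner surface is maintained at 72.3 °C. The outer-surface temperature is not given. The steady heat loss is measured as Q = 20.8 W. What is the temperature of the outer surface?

Series resistances:
  R_brass = (1/0.387 − 1/0.410)/(4πk) = 0.1450/(4π·117) = 9.859×10^-5 K/W
  R_cork board = (1/0.410 − 1/0.962)/(4πk) = 1.400/(4π·0.0518) = 2.150 K/W
  R_cellular glass = (1/0.962 − 1/1.53)/(4πk) = 0.3859/(4π·0.0632) = 0.4859 K/W
ΣR = 2.636 K/W
ΔT = Q·ΣR = 20.8 × 2.636 = 54.83 K
Heat flows outward, so T_out = T_in − ΔT = 72.3 − 54.83 = 17.5 °C

T_out = 17.5 °C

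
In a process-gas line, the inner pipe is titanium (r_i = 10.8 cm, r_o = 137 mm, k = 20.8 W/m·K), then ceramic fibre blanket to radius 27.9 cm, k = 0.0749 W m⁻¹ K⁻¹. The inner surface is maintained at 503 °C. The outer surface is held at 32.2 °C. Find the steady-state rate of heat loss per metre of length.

Treat each layer as a resistance in series:
  R'_titanium = ln(0.137/0.108)/(2πk) = 0.2378/(2π·20.8) = 0.001820 m·K/W
  R'_ceramic fibre blanket = ln(0.279/0.137)/(2πk) = 0.7112/(2π·0.0749) = 1.511 m·K/W
ΣR = 0.001820 + 1.511 = 1.513 m·K/W
Q' = ΔT/ΣR = (503 °C − 32.2 °C)/1.513 = 311 W/m

Q' = 311 W/m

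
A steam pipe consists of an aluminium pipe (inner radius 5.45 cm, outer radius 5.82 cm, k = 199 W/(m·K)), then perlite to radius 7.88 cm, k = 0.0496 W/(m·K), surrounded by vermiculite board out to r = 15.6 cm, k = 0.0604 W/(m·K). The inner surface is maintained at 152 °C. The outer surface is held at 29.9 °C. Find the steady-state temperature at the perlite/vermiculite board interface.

T = 109 °C

Series thermal resistances, inner to outer:
  R'_aluminium = ln(0.0582/0.0545)/(2πk) = 0.06568/(2π·199) = 5.253×10^-5 m·K/W
  R'_perlite = ln(0.0788/0.0582)/(2πk) = 0.3030/(2π·0.0496) = 0.9723 m·K/W
  R'_vermiculite board = ln(0.156/0.0788)/(2πk) = 0.6829/(2π·0.0604) = 1.800 m·K/W
ΣR = 5.253×10^-5 + 0.9723 + 1.800 = 2.772 m·K/W
Q' = ΔT/ΣR = (152 °C − 29.9 °C)/2.772 = 44.05 W/m
From the inner boundary to the perlite/vermiculite board interface, ΣR_partial = 0.9724 m·K/W.
T_interface = T_in − Q'·ΣR_partial = 152 °C − (44.05)(0.9724) = 109 °C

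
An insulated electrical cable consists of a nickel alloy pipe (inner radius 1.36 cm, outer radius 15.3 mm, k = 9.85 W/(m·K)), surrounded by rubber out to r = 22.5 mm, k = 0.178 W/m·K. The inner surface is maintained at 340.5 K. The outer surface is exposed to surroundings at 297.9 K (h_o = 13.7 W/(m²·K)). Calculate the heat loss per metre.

Q' = 49.4 W/m

Resistance network (inner→outer):
  R'_nickel alloy = ln(0.0153/0.0136)/(2πk) = 0.1178/(2π·9.85) = 0.001903 m·K/W
  R'_rubber = ln(0.0225/0.0153)/(2πk) = 0.3857/(2π·0.178) = 0.3448 m·K/W
  R'_conv,out = 1/(2πr h) = 1/(2π·0.0225·13.7) = 0.5163 m·K/W
ΣR = 0.001903 + 0.3448 + 0.5163 = 0.8630 m·K/W
Q' = ΔT/ΣR = (340.5 K − 297.9 K)/0.8630 = 49.4 W/m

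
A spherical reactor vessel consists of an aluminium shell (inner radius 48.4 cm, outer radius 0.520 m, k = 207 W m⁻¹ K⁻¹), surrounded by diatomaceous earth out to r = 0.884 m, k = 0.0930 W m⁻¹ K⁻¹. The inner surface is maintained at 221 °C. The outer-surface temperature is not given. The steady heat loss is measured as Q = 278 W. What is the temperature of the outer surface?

Series resistances:
  R_aluminium = (1/0.484 − 1/0.520)/(4πk) = 0.1430/(4π·207) = 5.499×10^-5 K/W
  R_diatomaceous earth = (1/0.520 − 1/0.884)/(4πk) = 0.7919/(4π·0.0930) = 0.6776 K/W
ΣR = 0.6776 K/W
ΔT = Q·ΣR = 278 × 0.6776 = 188.4 K
Heat flows outward, so T_out = T_in − ΔT = 221 − 188.4 = 32.6 °C

T_out = 32.6 °C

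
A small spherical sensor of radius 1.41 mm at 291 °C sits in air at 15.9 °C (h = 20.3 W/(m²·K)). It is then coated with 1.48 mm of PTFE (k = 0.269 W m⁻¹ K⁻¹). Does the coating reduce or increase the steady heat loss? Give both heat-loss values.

increases: 0.140 → 0.477 W

Critical radius for a sphere: r_cr = 2k/h = 0.0265 m = 2.65 cm.
Outer radius after coating: r₂ = 0.00141 + 0.00148 = 0.00289 m.
Since r₁ < r_cr and r₂ ≤ r_cr, the coating moves toward the maximum at r_cr — heat loss rises.
Bare: R = 1/(4πr₁²h) = 1972 K/W; Q = 275.1/1972 = 0.140 W.
Coated: R = R_cond + R_conv = 576.8 K/W; Q = 275.1/576.8 = 0.477 W.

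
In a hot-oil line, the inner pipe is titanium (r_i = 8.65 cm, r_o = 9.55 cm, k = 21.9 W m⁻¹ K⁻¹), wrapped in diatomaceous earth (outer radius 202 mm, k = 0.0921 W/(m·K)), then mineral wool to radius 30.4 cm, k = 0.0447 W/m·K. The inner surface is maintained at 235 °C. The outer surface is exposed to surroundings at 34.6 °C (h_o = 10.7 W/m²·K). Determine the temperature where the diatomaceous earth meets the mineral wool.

Resistance network (inner→outer):
  R'_titanium = ln(0.0955/0.0865)/(2πk) = 0.09898/(2π·21.9) = 7.193×10^-4 m·K/W
  R'_diatomaceous earth = ln(0.202/0.0955)/(2πk) = 0.7491/(2π·0.0921) = 1.295 m·K/W
  R'_mineral wool = ln(0.304/0.202)/(2πk) = 0.4088/(2π·0.0447) = 1.455 m·K/W
  R'_conv,out = 1/(2πr h) = 1/(2π·0.304·10.7) = 0.04893 m·K/W
ΣR = 7.193×10^-4 + 1.295 + 1.455 + 0.04893 = 2.800 m·K/W
Q' = ΔT/ΣR = (235 °C − 34.6 °C)/2.800 = 71.57 W/m
From the inner boundary to the diatomaceous earth/mineral wool interface, ΣR_partial = 1.296 m·K/W.
T_interface = T_in − Q'·ΣR_partial = 235 °C − (71.57)(1.296) = 142 °C

T = 142 °C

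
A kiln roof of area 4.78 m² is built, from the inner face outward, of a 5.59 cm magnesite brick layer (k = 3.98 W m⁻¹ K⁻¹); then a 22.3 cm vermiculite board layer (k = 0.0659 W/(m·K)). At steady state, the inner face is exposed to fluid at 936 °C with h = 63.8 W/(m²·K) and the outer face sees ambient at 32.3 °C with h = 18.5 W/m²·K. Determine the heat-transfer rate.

Q = 1250 W

Series thermal resistances, inner to outer:
  R_conv,in = 1/(hA) = 1/(63.8·4.78) = 0.003279 K/W
  R_magnesite brick = L/(kA) = 0.0559/(3.98·4.78) = 0.002938 K/W
  R_vermiculite board = L/(kA) = 0.223/(0.0659·4.78) = 0.7079 K/W
  R_conv,out = 1/(hA) = 1/(18.5·4.78) = 0.01131 K/W
ΣR = 0.003279 + 0.002938 + 0.7079 + 0.01131 = 0.7254 K/W
Q = ΔT/ΣR = (936 °C − 32.3 °C)/0.7254 = 1250 W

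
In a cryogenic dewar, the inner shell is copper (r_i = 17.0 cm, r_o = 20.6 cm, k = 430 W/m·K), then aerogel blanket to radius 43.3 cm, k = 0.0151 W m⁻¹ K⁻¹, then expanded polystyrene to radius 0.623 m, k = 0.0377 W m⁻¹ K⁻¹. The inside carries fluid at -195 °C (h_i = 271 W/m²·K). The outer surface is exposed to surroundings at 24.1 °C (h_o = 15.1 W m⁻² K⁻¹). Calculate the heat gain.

Q = 14.7 W

Treat each layer as a resistance in series:
  R_conv,in = 1/(4πr²h) = 1/(4π·0.170²·271) = 0.01016 K/W
  R_copper = (1/0.170 − 1/0.206)/(4πk) = 1.028/(4π·430) = 1.902×10^-4 K/W
  R_aerogel blanket = (1/0.206 − 1/0.433)/(4πk) = 2.545/(4π·0.0151) = 13.41 K/W
  R_expanded polystyrene = (1/0.433 − 1/0.623)/(4πk) = 0.7043/(4π·0.0377) = 1.487 K/W
  R_conv,out = 1/(4πr²h) = 1/(4π·0.623²·15.1) = 0.01358 K/W
ΣR = 0.01016 + 1.902×10^-4 + 13.41 + 1.487 + 0.01358 = 14.92 K/W
Q = ΔT/ΣR = (-195 °C − 24.1 °C)/14.92 = -14.7 W
(Negative Q ⇒ heat flows inward; heat gain = 14.7 W.)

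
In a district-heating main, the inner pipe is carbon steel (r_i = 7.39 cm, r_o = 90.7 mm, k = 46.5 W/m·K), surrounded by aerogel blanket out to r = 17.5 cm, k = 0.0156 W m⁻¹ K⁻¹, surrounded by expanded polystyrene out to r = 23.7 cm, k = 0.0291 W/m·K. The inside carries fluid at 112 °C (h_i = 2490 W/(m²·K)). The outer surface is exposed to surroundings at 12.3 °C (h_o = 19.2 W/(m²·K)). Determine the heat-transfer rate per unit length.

Treat each layer as a resistance in series:
  R'_conv,in = 1/(2πr h) = 1/(2π·0.0739·2490) = 8.649×10^-4 m·K/W
  R'_carbon steel = ln(0.0907/0.0739)/(2πk) = 0.2048/(2π·46.5) = 7.011×10^-4 m·K/W
  R'_aerogel blanket = ln(0.175/0.0907)/(2πk) = 0.6572/(2π·0.0156) = 6.705 m·K/W
  R'_expanded polystyrene = ln(0.237/0.175)/(2πk) = 0.3033/(2π·0.0291) = 1.659 m·K/W
  R'_conv,out = 1/(2πr h) = 1/(2π·0.237·19.2) = 0.03498 m·K/W
ΣR = 8.649×10^-4 + 7.011×10^-4 + 6.705 + 1.659 + 0.03498 = 8.401 m·K/W
Q' = ΔT/ΣR = (112 °C − 12.3 °C)/8.401 = 11.9 W/m

Q' = 11.9 W/m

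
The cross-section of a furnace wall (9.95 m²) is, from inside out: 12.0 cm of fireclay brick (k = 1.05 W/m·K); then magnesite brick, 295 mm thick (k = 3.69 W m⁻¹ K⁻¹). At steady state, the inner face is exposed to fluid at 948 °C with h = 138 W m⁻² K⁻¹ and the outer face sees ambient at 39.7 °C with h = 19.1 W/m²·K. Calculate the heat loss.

Treat each layer as a resistance in series:
  R_conv,in = 1/(hA) = 1/(138·9.95) = 7.283×10^-4 K/W
  R_fireclay brick = L/(kA) = 0.120/(1.05·9.95) = 0.01149 K/W
  R_magnesite brick = L/(kA) = 0.295/(3.69·9.95) = 0.008035 K/W
  R_conv,out = 1/(hA) = 1/(19.1·9.95) = 0.005262 K/W
ΣR = 7.283×10^-4 + 0.01149 + 0.008035 + 0.005262 = 0.02552 K/W
Q = ΔT/ΣR = (948 °C − 39.7 °C)/0.02552 = 35600 W

Q = 35.6 kW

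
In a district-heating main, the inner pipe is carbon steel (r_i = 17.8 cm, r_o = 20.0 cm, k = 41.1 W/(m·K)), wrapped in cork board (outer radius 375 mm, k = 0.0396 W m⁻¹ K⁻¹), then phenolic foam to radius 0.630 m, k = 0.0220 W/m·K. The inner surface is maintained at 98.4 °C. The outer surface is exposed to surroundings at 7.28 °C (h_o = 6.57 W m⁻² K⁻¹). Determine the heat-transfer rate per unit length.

Series thermal resistances, inner to outer:
  R'_carbon steel = ln(0.200/0.178)/(2πk) = 0.1165/(2π·41.1) = 4.513×10^-4 m·K/W
  R'_cork board = ln(0.375/0.200)/(2πk) = 0.6286/(2π·0.0396) = 2.526 m·K/W
  R'_phenolic foam = ln(0.630/0.375)/(2πk) = 0.5188/(2π·0.0220) = 3.753 m·K/W
  R'_conv,out = 1/(2πr h) = 1/(2π·0.630·6.57) = 0.03845 m·K/W
ΣR = 4.513×10^-4 + 2.526 + 3.753 + 0.03845 = 6.318 m·K/W
Q' = ΔT/ΣR = (98.4 °C − 7.28 °C)/6.318 = 14.4 W/m

Q' = 14.4 W/m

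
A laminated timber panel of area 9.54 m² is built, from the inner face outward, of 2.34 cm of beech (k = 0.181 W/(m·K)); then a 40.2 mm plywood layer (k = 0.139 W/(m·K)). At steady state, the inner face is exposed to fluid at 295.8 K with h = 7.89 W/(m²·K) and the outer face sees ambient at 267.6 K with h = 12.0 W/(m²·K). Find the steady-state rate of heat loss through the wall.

Series thermal resistances, inner to outer:
  R_conv,in = 1/(hA) = 1/(7.89·9.54) = 0.01329 K/W
  R_beech = L/(kA) = 0.0234/(0.181·9.54) = 0.01355 K/W
  R_plywood = L/(kA) = 0.0402/(0.139·9.54) = 0.03032 K/W
  R_conv,out = 1/(hA) = 1/(12.0·9.54) = 0.008735 K/W
ΣR = 0.01329 + 0.01355 + 0.03032 + 0.008735 = 0.06589 K/W
Q = ΔT/ΣR = (295.8 K − 267.6 K)/0.06589 = 428 W

Q = 428 W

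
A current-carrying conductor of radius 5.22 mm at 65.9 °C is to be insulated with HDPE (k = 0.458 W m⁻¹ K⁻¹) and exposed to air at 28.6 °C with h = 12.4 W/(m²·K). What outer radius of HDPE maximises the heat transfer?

For a cylinder, r_cr = k_ins/h = 0.458/12.4 = 0.0369 m = 3.69 cm

r_cr = 3.69 cm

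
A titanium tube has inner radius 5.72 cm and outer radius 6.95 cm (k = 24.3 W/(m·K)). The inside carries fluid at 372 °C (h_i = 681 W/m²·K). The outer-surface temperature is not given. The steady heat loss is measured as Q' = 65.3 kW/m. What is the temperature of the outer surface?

T_out = 21.9 °C

Series resistances:
  R'_conv,in = 1/(2πr h) = 1/(2π·0.0572·681) = 0.004086 m·K/W
  R'_titanium = ln(0.0695/0.0572)/(2πk) = 0.1948/(2π·24.3) = 0.001276 m·K/W
ΣR = 0.005361 m·K/W
ΔT = Q'·ΣR = 65300 × 0.005361 = 350.1 K
Heat flows outward, so T_out = T_in − ΔT = 372 − 350.1 = 21.9 °C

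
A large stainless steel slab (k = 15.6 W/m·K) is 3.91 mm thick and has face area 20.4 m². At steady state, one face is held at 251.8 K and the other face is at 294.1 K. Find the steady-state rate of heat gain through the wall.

Q = kA·ΔT/L = 15.6 × 20.4 × |251.8 K − 294.1 K| / 0.00391 = 3.44×10^6 W

Q = 3440 kW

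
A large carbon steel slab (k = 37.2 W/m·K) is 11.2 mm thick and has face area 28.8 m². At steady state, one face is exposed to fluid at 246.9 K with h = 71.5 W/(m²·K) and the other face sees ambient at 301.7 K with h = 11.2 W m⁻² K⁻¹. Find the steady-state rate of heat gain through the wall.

Q = 15.2 kW

Resistance network (inner→outer):
  R_conv,in = 1/(hA) = 1/(71.5·28.8) = 4.856×10^-4 K/W
  R_carbon steel = L/(kA) = 0.0112/(37.2·28.8) = 1.045×10^-5 K/W
  R_conv,out = 1/(hA) = 1/(11.2·28.8) = 0.003100 K/W
ΣR = 4.856×10^-4 + 1.045×10^-5 + 0.003100 = 0.003596 K/W
Q = ΔT/ΣR = (246.9 K − 301.7 K)/0.003596 = -15200 W
(Negative Q ⇒ heat flows inward; heat gain = 15200 W.)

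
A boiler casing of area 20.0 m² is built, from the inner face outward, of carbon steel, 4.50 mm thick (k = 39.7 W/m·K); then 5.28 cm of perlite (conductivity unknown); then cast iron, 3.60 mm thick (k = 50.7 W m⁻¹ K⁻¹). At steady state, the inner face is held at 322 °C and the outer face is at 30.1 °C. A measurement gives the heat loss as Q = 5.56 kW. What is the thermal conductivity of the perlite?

k = 0.0503 W/m·K

ΣR = ΔT/Q = |322 − 30.1|/5560 = 0.05250 K/W
Known resistances:
  R_carbon steel = L/(kA) = 0.00450/(39.7·20.0) = 5.668×10^-6 K/W
  R_cast iron = L/(kA) = 0.00360/(50.7·20.0) = 3.550×10^-6 K/W
R_perlite = ΣR − ΣR_known = 0.05250 − 9.218×10^-6 = 0.05249 K/W
L/(kA) = 0.05249 ⇒ k = 0.0528/(0.05249·20.0) = 0.0503 W/m·K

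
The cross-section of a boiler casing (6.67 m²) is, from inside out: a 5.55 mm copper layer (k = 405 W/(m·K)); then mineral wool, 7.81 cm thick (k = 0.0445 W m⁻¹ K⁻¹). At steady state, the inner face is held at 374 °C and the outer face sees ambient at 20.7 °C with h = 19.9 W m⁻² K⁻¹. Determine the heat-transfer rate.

Q = 1310 W

Resistance network (inner→outer):
  R_copper = L/(kA) = 0.00555/(405·6.67) = 2.055×10^-6 K/W
  R_mineral wool = L/(kA) = 0.0781/(0.0445·6.67) = 0.2631 K/W
  R_conv,out = 1/(hA) = 1/(19.9·6.67) = 0.007534 K/W
ΣR = 2.055×10^-6 + 0.2631 + 0.007534 = 0.2706 K/W
Q = ΔT/ΣR = (374 °C − 20.7 °C)/0.2706 = 1310 W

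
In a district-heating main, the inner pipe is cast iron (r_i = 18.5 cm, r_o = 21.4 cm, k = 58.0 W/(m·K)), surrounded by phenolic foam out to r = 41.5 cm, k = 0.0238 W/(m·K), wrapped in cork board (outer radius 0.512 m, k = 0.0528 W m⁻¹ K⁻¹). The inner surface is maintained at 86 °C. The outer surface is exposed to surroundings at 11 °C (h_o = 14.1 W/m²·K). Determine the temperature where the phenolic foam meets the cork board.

Treat each layer as a resistance in series:
  R'_cast iron = ln(0.214/0.185)/(2πk) = 0.1456/(2π·58.0) = 3.996×10^-4 m·K/W
  R'_phenolic foam = ln(0.415/0.214)/(2πk) = 0.6623/(2π·0.0238) = 4.429 m·K/W
  R'_cork board = ln(0.512/0.415)/(2πk) = 0.2100/(2π·0.0528) = 0.6331 m·K/W
  R'_conv,out = 1/(2πr h) = 1/(2π·0.512·14.1) = 0.02205 m·K/W
ΣR = 3.996×10^-4 + 4.429 + 0.6331 + 0.02205 = 5.085 m·K/W
Q' = ΔT/ΣR = (86 °C − 11 °C)/5.085 = 14.75 W/m
From the inner boundary to the phenolic foam/cork board interface, ΣR_partial = 4.429 m·K/W.
T_interface = T_in − Q'·ΣR_partial = 86 °C − (14.75)(4.429) = 20.7 °C

T = 20.7 °C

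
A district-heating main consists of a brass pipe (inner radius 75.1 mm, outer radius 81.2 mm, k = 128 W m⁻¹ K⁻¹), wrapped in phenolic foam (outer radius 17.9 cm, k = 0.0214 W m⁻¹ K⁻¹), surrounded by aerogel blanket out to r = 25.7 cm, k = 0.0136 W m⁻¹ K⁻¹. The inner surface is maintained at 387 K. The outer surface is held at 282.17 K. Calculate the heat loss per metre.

Series thermal resistances, inner to outer:
  R'_brass = ln(0.0812/0.0751)/(2πk) = 0.07809/(2π·128) = 9.710×10^-5 m·K/W
  R'_phenolic foam = ln(0.179/0.0812)/(2πk) = 0.7905/(2π·0.0214) = 5.879 m·K/W
  R'_aerogel blanket = ln(0.257/0.179)/(2πk) = 0.3617/(2π·0.0136) = 4.233 m·K/W
ΣR = 9.710×10^-5 + 5.879 + 4.233 = 10.11 m·K/W
Q' = ΔT/ΣR = (387 K − 282.17 K)/10.11 = 10.4 W/m

Q' = 10.4 W/m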